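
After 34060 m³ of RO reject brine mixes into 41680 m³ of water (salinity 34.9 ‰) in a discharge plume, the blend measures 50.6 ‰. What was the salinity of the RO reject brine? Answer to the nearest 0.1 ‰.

69.8 ‰

Salt balance: 41,680×34.9 + 34,060×S = 75,740×50.6
1,454,632 + 34,060·S = 3,832,444
S = (3,832,444 − 1,454,632) / 34,060 = 69.8124 ‰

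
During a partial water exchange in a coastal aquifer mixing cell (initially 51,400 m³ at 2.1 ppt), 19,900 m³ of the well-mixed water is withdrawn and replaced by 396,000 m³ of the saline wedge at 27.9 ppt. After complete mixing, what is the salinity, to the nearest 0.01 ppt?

Remaining after removal: 31,500 m³ at 2.1 ppt (salt = 66,150)
After addition: salt = 66,150 + 396,000×27.9 = 11,114,550; volume = 427,500 m³
S = 11,114,550 / 427,500 = 25.9989 ppt

26.00 ppt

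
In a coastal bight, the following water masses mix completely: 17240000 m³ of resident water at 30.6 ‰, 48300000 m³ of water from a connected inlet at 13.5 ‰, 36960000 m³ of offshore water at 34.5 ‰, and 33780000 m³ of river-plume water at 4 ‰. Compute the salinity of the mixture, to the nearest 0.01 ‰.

Salt balance:
salt = 17,240,000×30.6 + 48,300,000×13.5 + 36,960,000×34.5 + 33,780,000×4 = 527,544,000 + 652,050,000 + 1,275,120,000 + 135,120,000 = 2,589,834,000
volume = 17,240,000 + 48,300,000 + 36,960,000 + 33,780,000 = 136,280,000 m³
S = 2,589,834,000 / 136,280,000 = 19.0038 ‰

19.00 ‰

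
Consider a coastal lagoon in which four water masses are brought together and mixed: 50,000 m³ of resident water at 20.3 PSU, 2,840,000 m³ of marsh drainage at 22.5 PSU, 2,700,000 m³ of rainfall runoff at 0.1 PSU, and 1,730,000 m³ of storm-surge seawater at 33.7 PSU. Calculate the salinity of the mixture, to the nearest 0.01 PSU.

16.87 PSU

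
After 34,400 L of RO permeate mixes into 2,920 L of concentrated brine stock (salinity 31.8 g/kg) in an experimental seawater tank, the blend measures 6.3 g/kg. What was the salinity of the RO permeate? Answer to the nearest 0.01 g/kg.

4.14 g/kg

Salt balance: 2,920×31.8 + 34,400×S = 37,320×6.3
92,856 + 34,400·S = 235,116
S = (235,116 − 92,856) / 34,400 = 4.1355 g/kg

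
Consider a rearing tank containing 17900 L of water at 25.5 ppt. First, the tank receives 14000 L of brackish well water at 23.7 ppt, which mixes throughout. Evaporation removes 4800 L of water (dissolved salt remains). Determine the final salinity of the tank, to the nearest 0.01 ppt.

29.09 ppt

After mixing: salt = 17,900×25.5 + 14,000×23.7 = 788,250; volume = 31,900 L
After evaporation: salt unchanged = 788,250; volume = 31,900 − 4,800 = 27,100 L
S = 788,250 / 27,100 = 29.0867 ppt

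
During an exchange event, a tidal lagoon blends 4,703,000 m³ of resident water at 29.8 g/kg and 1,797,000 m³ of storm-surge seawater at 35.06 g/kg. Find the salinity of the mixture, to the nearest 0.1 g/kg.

31.3 g/kg

Weighted by volume,
salt = 4,703,000×29.8 + 1,797,000×35.06 = 140,149,400 + 63,002,820 = 203,152,220
volume = 4,703,000 + 1,797,000 = 6,500,000 m³
S = 203,152,220 / 6,500,000 = 31.254 g/kg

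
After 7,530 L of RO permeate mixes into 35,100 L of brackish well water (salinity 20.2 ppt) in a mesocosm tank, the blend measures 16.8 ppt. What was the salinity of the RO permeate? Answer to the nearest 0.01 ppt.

0.95 ppt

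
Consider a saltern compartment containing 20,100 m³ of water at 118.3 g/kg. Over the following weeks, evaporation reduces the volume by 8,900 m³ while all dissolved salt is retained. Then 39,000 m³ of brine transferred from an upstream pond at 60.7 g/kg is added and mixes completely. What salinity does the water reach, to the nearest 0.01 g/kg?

94.52 g/kg

After evaporation: salt = 20,100×118.3 = 2,377,830; volume = 20,100 − 8,900 = 11,200 m³
After mixing: salt = 2,377,830 + 39,000×60.7 = 4,745,130; volume = 11,200 + 39,000 = 50,200 m³
S = 4,745,130 / 50,200 = 94.5245 g/kg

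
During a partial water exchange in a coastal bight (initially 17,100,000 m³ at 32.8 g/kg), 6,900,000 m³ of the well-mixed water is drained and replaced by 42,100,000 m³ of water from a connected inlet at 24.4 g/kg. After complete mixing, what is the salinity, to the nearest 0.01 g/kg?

26.04 g/kg

Remaining after removal: 10,200,000 m³ at 32.8 g/kg (salt = 334,560,000)
After addition: salt = 334,560,000 + 42,100,000×24.4 = 1,361,800,000; volume = 52,300,000 m³
S = 1,361,800,000 / 52,300,000 = 26.0382 g/kg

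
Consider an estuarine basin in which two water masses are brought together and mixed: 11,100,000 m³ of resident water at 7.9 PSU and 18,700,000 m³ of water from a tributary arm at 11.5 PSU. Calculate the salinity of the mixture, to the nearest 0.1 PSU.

Conserving salt mass:
salt = 11,100,000×7.9 + 18,700,000×11.5 = 87,690,000 + 215,050,000 = 302,740,000
volume = 11,100,000 + 18,700,000 = 29,800,000 m³
S = 302,740,000 / 29,800,000 = 10.159 PSU

10.2 PSU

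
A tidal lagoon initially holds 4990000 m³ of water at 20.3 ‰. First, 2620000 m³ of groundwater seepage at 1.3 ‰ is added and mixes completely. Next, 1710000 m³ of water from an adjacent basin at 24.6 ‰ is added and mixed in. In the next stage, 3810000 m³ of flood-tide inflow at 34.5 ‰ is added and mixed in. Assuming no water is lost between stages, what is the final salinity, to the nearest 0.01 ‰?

21.19 ‰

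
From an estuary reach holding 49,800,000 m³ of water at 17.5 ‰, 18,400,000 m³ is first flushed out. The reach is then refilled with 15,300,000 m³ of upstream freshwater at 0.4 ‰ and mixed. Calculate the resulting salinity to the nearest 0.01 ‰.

11.90 ‰

Remaining after removal: 31,400,000 m³ at 17.5 ‰ (salt = 549,500,000)
After addition: salt = 549,500,000 + 15,300,000×0.4 = 555,620,000; volume = 46,700,000 m³
S = 555,620,000 / 46,700,000 = 11.8976 ‰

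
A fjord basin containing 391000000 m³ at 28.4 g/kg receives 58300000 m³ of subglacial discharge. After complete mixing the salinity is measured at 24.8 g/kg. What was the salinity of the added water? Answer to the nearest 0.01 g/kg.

0.66 g/kg

Salt balance: 391,000,000×28.4 + 58,300,000×S = 449,300,000×24.8
11,104,400,000 + 58,300,000·S = 11,142,640,000
S = (11,142,640,000 − 11,104,400,000) / 58,300,000 = 0.6559 g/kg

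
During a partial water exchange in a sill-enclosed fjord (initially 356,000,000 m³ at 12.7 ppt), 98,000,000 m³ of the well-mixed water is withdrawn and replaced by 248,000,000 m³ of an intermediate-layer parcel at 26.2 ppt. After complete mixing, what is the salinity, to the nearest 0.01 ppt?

19.32 ppt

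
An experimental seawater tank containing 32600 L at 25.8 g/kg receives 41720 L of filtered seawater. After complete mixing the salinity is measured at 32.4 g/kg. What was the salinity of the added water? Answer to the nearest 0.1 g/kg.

37.6 g/kg

Salt balance: 32,600×25.8 + 41,720×S = 74,320×32.4
841,080 + 41,720·S = 2,407,968
S = (2,407,968 − 841,080) / 41,720 = 37.5572 g/kg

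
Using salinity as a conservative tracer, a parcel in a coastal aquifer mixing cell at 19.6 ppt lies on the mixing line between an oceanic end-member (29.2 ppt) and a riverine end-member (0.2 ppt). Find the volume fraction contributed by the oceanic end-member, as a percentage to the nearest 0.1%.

66.9%

Let g be the oceanic fraction. Salt balance per unit volume:
g×29.2 + (1−g)×0.2 = 19.6
g = (19.6 − 0.2) / (29.2 − 0.2) = 19.4/29 = 0.669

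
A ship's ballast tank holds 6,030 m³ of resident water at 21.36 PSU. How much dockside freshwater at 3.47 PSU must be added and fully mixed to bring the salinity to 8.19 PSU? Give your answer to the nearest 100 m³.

Salt balance: 6,030×21.36 + V×3.47 = (6,030+V)×8.19
128,800.8 + 3.47V = 49,385.7 + 8.19V
79,415.1 = 4.72V
V = 16,825.23 m³

16800 m³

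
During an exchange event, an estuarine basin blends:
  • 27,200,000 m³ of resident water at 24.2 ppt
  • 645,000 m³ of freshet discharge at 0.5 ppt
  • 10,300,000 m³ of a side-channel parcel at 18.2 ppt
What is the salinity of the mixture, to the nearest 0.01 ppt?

By conservation of dissolved salt,
salt = 27,200,000×24.2 + 645,000×0.5 + 10,300,000×18.2 = 658,240,000 + 322,500 + 187,460,000 = 846,022,500
volume = 27,200,000 + 645,000 + 10,300,000 = 38,145,000 m³
S = 846,022,500 / 38,145,000 = 22.1791 ppt

22.18 ppt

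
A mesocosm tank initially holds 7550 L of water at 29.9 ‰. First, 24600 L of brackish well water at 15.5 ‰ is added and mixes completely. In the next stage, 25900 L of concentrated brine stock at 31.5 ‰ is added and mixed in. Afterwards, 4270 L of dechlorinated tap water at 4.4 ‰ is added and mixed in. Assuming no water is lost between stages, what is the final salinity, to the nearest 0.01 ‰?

Total salt / total volume:
Initial salt = 7,550×29.9 = 225,745
After stage 1: salt = 225,745 + 24,600×15.5 = 607,045; volume = 32,150 L; S = 18.882 ‰
After stage 2: salt = 607,045 + 25,900×31.5 = 1,422,895; volume = 58,050 L; S = 24.512 ‰
After stage 3: salt = 1,422,895 + 4,270×4.4 = 1,441,683; volume = 62,320 L
S = 1,441,683 / 62,320 = 23.1336 ‰

23.13 ‰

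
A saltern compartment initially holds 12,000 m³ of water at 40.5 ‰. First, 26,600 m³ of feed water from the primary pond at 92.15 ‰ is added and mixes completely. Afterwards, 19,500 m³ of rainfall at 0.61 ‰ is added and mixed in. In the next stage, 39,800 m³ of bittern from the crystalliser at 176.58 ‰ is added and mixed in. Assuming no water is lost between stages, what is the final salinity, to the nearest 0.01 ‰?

101.91 ‰

By conservation of dissolved salt,
Initial salt = 12,000×40.5 = 486,000
After stage 1: salt = 486,000 + 26,600×92.15 = 2,937,190; volume = 38,600 m³; S = 76.093 ‰
After stage 2: salt = 2,937,190 + 19,500×0.61 = 2,949,085; volume = 58,100 m³; S = 50.759 ‰
After stage 3: salt = 2,949,085 + 39,800×176.58 = 9,976,969; volume = 97,900 m³
S = 9,976,969 / 97,900 = 101.9098 ‰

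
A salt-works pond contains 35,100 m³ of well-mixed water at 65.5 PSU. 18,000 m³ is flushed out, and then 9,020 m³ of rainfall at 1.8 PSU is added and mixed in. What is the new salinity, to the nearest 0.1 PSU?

43.5 PSU

Remaining after removal: 17,100 m³ at 65.5 PSU (salt = 1,120,050)
After addition: salt = 1,120,050 + 9,020×1.8 = 1,136,286; volume = 26,120 m³
S = 1,136,286 / 26,120 = 43.5025 PSU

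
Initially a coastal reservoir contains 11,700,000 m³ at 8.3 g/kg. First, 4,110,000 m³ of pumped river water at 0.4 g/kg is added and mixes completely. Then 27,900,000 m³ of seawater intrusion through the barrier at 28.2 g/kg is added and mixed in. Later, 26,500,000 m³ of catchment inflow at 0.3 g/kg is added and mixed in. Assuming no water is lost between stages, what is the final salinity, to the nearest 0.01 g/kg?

Conserving salt mass:
Initial salt = 11,700,000×8.3 = 97,110,000
After stage 1: salt = 97,110,000 + 4,110,000×0.4 = 98,754,000; volume = 15,810,000 m³; S = 6.246 g/kg
After stage 2: salt = 98,754,000 + 27,900,000×28.2 = 885,534,000; volume = 43,710,000 m³; S = 20.259 g/kg
After stage 3: salt = 885,534,000 + 26,500,000×0.3 = 893,484,000; volume = 70,210,000 m³
S = 893,484,000 / 70,210,000 = 12.7259 g/kg

12.73 g/kg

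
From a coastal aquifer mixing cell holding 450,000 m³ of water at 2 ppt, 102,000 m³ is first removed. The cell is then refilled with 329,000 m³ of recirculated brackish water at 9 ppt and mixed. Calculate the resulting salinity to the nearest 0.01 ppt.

5.40 ppt

Remaining after removal: 348,000 m³ at 2 ppt (salt = 696,000)
After addition: salt = 696,000 + 329,000×9 = 3,657,000; volume = 677,000 m³
S = 3,657,000 / 677,000 = 5.4018 ppt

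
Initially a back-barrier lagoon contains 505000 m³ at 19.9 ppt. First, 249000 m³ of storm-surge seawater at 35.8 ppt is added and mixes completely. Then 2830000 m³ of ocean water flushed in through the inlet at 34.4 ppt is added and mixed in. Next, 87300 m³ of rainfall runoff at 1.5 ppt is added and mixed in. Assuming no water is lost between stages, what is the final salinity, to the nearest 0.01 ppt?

31.72 ppt

Conserving salt mass:
Initial salt = 505,000×19.9 = 10,049,500
After stage 1: salt = 10,049,500 + 249,000×35.8 = 18,963,700; volume = 754,000 m³; S = 25.151 ppt
After stage 2: salt = 18,963,700 + 2,830,000×34.4 = 116,315,700; volume = 3,584,000 m³; S = 32.454 ppt
After stage 3: salt = 116,315,700 + 87,300×1.5 = 116,446,650; volume = 3,671,300 m³
S = 116,446,650 / 3,671,300 = 31.7181 ppt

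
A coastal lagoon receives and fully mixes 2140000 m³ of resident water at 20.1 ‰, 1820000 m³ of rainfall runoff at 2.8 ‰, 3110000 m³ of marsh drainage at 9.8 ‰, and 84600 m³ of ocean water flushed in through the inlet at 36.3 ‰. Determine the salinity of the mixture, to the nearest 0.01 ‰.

Weighted by volume,
salt = 2,140,000×20.1 + 1,820,000×2.8 + 3,110,000×9.8 + 84,600×36.3 = 43,014,000 + 5,096,000 + 30,478,000 + 3,070,980 = 81,658,980
volume = 2,140,000 + 1,820,000 + 3,110,000 + 84,600 = 7,154,600 m³
S = 81,658,980 / 7,154,600 = 11.4135 ‰

11.41 ‰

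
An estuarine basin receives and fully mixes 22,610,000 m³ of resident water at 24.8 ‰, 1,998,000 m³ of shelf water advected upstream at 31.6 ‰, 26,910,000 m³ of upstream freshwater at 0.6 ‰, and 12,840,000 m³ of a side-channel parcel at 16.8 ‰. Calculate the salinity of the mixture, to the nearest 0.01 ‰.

13.30 ‰

Weighted by volume,
salt = 22,610,000×24.8 + 1,998,000×31.6 + 26,910,000×0.6 + 12,840,000×16.8 = 560,728,000 + 63,136,800 + 16,146,000 + 215,712,000 = 855,722,800
volume = 22,610,000 + 1,998,000 + 26,910,000 + 12,840,000 = 64,358,000 m³
S = 855,722,800 / 64,358,000 = 13.2963 ‰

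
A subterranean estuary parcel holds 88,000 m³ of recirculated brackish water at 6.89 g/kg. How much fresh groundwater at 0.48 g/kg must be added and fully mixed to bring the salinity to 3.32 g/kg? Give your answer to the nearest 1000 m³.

111000 m³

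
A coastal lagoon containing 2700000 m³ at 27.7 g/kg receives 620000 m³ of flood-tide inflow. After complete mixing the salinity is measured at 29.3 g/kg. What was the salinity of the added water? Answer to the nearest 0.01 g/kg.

Salt balance: 2,700,000×27.7 + 620,000×S = 3,320,000×29.3
74,790,000 + 620,000·S = 97,276,000
S = (97,276,000 − 74,790,000) / 620,000 = 36.2677 g/kg

36.27 g/kg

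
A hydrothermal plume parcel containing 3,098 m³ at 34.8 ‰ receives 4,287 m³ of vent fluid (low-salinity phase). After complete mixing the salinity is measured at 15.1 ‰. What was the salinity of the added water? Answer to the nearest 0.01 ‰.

0.86 ‰

Salt balance: 3,098×34.8 + 4,287×S = 7,385×15.1
107,810.4 + 4,287·S = 111,513.5
S = (111,513.5 − 107,810.4) / 4,287 = 0.8638 ‰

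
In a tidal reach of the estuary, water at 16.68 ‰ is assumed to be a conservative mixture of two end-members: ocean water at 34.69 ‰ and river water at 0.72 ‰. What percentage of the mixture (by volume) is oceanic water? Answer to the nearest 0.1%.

47.0%

Let g be the oceanic fraction. Salt balance per unit volume:
g×34.69 + (1−g)×0.72 = 16.68
g = (16.68 − 0.72) / (34.69 − 0.72) = 15.96/33.97 = 0.4698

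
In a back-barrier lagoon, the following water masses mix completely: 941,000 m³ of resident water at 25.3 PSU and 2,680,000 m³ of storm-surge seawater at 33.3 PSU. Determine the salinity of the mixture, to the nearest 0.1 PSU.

By conservation of dissolved salt,
salt = 941,000×25.3 + 2,680,000×33.3 = 23,807,300 + 89,244,000 = 113,051,300
volume = 941,000 + 2,680,000 = 3,621,000 m³
S = 113,051,300 / 3,621,000 = 31.221 PSU

31.2 PSU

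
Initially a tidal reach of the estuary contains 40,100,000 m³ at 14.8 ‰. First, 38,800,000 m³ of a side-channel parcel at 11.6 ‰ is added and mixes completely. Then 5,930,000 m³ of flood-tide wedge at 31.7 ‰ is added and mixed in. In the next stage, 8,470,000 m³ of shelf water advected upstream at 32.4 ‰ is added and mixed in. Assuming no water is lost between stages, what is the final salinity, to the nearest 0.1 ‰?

16.1 ‰

By conservation of dissolved salt,
Initial salt = 40,100,000×14.8 = 593,480,000
After stage 1: salt = 593,480,000 + 38,800,000×11.6 = 1,043,560,000; volume = 78,900,000 m³; S = 13.226 ‰
After stage 2: salt = 1,043,560,000 + 5,930,000×31.7 = 1,231,541,000; volume = 84,830,000 m³; S = 14.518 ‰
After stage 3: salt = 1,231,541,000 + 8,470,000×32.4 = 1,505,969,000; volume = 93,300,000 m³
S = 1,505,969,000 / 93,300,000 = 16.1411 ‰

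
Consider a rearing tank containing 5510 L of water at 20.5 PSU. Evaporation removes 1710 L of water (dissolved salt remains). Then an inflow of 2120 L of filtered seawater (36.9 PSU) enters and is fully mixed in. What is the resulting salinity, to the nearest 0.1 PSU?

32.3 PSU

After evaporation: salt = 5,510×20.5 = 112,955; volume = 5,510 − 1,710 = 3,800 L
After mixing: salt = 112,955 + 2,120×36.9 = 191,183; volume = 3,800 + 2,120 = 5,920 L
S = 191,183 / 5,920 = 32.2944 PSU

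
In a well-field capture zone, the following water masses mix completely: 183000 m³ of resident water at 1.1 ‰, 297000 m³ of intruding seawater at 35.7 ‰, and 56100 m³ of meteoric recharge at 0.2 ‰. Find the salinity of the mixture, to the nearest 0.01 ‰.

Conserving salt mass:
salt = 183,000×1.1 + 297,000×35.7 + 56,100×0.2 = 201,300 + 10,602,900 + 11,220 = 10,815,420
volume = 183,000 + 297,000 + 56,100 = 536,100 m³
S = 10,815,420 / 536,100 = 20.1743 ‰

20.17 ‰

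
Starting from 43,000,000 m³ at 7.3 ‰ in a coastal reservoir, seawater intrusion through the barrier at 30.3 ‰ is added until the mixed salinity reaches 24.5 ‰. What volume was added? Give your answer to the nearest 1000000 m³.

Salt balance: 43,000,000×7.3 + V×30.3 = (43,000,000+V)×24.5
313,900,000 + 30.3V = 1,053,500,000 + 24.5V
739,600,000 = 5.8V
V = 127,517,241.38 m³

128000000 m³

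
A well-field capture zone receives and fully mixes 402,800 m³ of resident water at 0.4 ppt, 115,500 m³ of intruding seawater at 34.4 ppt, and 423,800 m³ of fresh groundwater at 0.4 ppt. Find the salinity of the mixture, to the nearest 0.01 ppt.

Total salt / total volume:
salt = 402,800×0.4 + 115,500×34.4 + 423,800×0.4 = 161,120 + 3,973,200 + 169,520 = 4,303,840
volume = 402,800 + 115,500 + 423,800 = 942,100 m³
S = 4,303,840 / 942,100 = 4.5683 ppt

4.57 ppt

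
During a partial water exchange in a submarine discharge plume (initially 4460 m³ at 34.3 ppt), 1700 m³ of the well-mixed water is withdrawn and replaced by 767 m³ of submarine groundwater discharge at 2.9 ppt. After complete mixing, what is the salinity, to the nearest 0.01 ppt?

Remaining after removal: 2,760 m³ at 34.3 ppt (salt = 94,668)
After addition: salt = 94,668 + 767×2.9 = 96,892.3; volume = 3,527 m³
S = 96,892.3 / 3,527 = 27.4716 ppt

27.47 ppt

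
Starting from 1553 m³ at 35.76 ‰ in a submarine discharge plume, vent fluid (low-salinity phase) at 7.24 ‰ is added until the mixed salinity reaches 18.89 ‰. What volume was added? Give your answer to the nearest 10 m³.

2250 m³

Salt balance: 1,553×35.76 + V×7.24 = (1,553+V)×18.89
55,535.28 + 7.24V = 29,336.17 + 18.89V
26,199.11 = 11.65V
V = 2,248.85 m³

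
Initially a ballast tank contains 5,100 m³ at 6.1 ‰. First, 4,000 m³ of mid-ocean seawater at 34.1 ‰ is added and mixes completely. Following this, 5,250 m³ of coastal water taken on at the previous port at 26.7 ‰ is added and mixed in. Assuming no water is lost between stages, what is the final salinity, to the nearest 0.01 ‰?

Salt balance:
Initial salt = 5,100×6.1 = 31,110
After stage 1: salt = 31,110 + 4,000×34.1 = 167,510; volume = 9,100 m³; S = 18.408 ‰
After stage 2: salt = 167,510 + 5,250×26.7 = 307,685; volume = 14,350 m³
S = 307,685 / 14,350 = 21.4415 ‰

21.44 ‰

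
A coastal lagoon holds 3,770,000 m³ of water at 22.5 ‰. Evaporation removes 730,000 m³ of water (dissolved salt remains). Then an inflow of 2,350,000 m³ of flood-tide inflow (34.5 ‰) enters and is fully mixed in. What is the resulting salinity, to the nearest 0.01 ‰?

30.78 ‰

After evaporation: salt = 3,770,000×22.5 = 84,825,000; volume = 3,770,000 − 730,000 = 3,040,000 m³
After mixing: salt = 84,825,000 + 2,350,000×34.5 = 165,900,000; volume = 3,040,000 + 2,350,000 = 5,390,000 m³
S = 165,900,000 / 5,390,000 = 30.7792 ‰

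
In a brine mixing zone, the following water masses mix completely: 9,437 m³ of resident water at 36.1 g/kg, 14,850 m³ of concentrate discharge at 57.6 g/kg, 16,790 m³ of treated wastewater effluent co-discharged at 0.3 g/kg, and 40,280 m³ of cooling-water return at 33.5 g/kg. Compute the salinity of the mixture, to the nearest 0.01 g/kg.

31.35 g/kg

Total salt / total volume:
salt = 9,437×36.1 + 14,850×57.6 + 16,790×0.3 + 40,280×33.5 = 340,675.7 + 855,360 + 5,037 + 1,349,380 = 2,550,452.7
volume = 9,437 + 14,850 + 16,790 + 40,280 = 81,357 m³
S = 2,550,452.7 / 81,357 = 31.3489 g/kg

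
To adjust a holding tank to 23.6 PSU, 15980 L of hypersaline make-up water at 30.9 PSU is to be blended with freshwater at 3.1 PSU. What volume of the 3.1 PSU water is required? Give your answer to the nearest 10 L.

5690 L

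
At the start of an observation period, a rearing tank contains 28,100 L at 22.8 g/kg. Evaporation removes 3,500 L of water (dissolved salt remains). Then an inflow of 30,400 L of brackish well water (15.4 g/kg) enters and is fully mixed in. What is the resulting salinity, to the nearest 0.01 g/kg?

20.16 g/kg

After evaporation: salt = 28,100×22.8 = 640,680; volume = 28,100 − 3,500 = 24,600 L
After mixing: salt = 640,680 + 30,400×15.4 = 1,108,840; volume = 24,600 + 30,400 = 55,000 L
S = 1,108,840 / 55,000 = 20.1607 g/kg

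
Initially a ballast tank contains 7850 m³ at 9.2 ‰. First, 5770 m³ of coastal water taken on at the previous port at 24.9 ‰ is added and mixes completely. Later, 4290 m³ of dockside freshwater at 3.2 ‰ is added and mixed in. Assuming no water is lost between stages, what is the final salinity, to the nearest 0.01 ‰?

12.82 ‰

Mass of salt is conserved:
Initial salt = 7,850×9.2 = 72,220
After stage 1: salt = 72,220 + 5,770×24.9 = 215,893; volume = 13,620 m³; S = 15.851 ‰
After stage 2: salt = 215,893 + 4,290×3.2 = 229,621; volume = 17,910 m³
S = 229,621 / 17,910 = 12.8208 ‰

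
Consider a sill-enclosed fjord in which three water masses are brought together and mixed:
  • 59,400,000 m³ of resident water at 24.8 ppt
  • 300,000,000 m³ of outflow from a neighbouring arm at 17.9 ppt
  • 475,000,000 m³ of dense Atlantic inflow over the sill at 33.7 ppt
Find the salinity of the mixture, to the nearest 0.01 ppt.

27.39 ppt

By conservation of dissolved salt,
salt = 59,400,000×24.8 + 300,000,000×17.9 + 475,000,000×33.7 = 1,473,120,000 + 5,370,000,000 + 16,007,500,000 = 22,850,620,000
volume = 59,400,000 + 300,000,000 + 475,000,000 = 834,400,000 m³
S = 22,850,620,000 / 834,400,000 = 27.3857 ppt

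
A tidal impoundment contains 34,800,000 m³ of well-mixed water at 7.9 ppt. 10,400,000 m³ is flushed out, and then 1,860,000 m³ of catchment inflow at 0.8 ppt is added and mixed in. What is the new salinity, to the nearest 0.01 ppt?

7.40 ppt

Remaining after removal: 24,400,000 m³ at 7.9 ppt (salt = 192,760,000)
After addition: salt = 192,760,000 + 1,860,000×0.8 = 194,248,000; volume = 26,260,000 m³
S = 194,248,000 / 26,260,000 = 7.3971 ppt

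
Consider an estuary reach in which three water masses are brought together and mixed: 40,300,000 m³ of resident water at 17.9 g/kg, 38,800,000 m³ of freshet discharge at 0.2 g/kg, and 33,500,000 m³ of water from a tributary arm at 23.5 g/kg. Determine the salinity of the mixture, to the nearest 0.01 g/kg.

13.47 g/kg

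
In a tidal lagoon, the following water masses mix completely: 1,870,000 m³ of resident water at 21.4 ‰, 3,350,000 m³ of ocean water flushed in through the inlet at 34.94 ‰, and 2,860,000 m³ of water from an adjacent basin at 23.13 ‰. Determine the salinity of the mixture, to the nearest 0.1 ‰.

Conserving salt mass:
salt = 1,870,000×21.4 + 3,350,000×34.94 + 2,860,000×23.13 = 40,018,000 + 117,049,000 + 66,151,800 = 223,218,800
volume = 1,870,000 + 3,350,000 + 2,860,000 = 8,080,000 m³
S = 223,218,800 / 8,080,000 = 27.626 ‰

27.6 ‰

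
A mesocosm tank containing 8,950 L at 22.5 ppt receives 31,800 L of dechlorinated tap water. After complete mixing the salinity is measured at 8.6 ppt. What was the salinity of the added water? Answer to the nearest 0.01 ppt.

Salt balance: 8,950×22.5 + 31,800×S = 40,750×8.6
201,375 + 31,800·S = 350,450
S = (350,450 − 201,375) / 31,800 = 4.6879 ppt

4.69 ppt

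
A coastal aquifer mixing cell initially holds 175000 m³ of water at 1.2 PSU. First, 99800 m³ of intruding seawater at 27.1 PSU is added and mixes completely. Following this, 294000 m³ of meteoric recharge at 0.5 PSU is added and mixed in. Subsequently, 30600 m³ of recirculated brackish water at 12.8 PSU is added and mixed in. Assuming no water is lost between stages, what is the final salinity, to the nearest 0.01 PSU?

5.76 PSU

Mass of salt is conserved:
Initial salt = 175,000×1.2 = 210,000
After stage 1: salt = 210,000 + 99,800×27.1 = 2,914,580; volume = 274,800 m³; S = 10.606 PSU
After stage 2: salt = 2,914,580 + 294,000×0.5 = 3,061,580; volume = 568,800 m³; S = 5.383 PSU
After stage 3: salt = 3,061,580 + 30,600×12.8 = 3,453,260; volume = 599,400 m³
S = 3,453,260 / 599,400 = 5.7612 PSU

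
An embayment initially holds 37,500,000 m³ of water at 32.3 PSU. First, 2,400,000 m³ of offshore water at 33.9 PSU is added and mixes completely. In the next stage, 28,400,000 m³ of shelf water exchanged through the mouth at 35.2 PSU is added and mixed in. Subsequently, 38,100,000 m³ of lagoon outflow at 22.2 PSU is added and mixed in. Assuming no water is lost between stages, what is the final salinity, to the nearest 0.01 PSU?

29.49 PSU

Mass of salt is conserved:
Initial salt = 37,500,000×32.3 = 1,211,250,000
After stage 1: salt = 1,211,250,000 + 2,400,000×33.9 = 1,292,610,000; volume = 39,900,000 m³; S = 32.396 PSU
After stage 2: salt = 1,292,610,000 + 28,400,000×35.2 = 2,292,290,000; volume = 68,300,000 m³; S = 33.562 PSU
After stage 3: salt = 2,292,290,000 + 38,100,000×22.2 = 3,138,110,000; volume = 106,400,000 m³
S = 3,138,110,000 / 106,400,000 = 29.4935 PSU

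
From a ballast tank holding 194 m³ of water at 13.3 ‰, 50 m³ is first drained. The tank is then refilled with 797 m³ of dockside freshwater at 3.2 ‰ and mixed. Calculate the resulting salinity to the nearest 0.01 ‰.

Remaining after removal: 144 m³ at 13.3 ‰ (salt = 1,915.2)
After addition: salt = 1,915.2 + 797×3.2 = 4,465.6; volume = 941 m³
S = 4,465.6 / 941 = 4.7456 ‰

4.75 ‰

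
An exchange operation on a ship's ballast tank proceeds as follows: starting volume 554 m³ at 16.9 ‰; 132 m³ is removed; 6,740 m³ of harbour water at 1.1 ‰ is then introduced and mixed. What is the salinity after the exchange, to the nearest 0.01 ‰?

Remaining after removal: 422 m³ at 16.9 ‰ (salt = 7,131.8)
After addition: salt = 7,131.8 + 6,740×1.1 = 14,545.8; volume = 7,162 m³
S = 14,545.8 / 7,162 = 2.031 ‰

2.03 ‰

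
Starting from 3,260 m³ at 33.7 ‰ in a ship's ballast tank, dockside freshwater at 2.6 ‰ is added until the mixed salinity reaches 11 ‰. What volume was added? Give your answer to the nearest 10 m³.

8810 m³

Salt balance: 3,260×33.7 + V×2.6 = (3,260+V)×11
109,862 + 2.6V = 35,860 + 11V
74,002 = 8.4V
V = 8,809.76 m³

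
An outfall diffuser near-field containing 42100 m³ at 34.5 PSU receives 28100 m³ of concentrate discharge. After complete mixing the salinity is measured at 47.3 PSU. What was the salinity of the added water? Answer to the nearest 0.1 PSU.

Salt balance: 42,100×34.5 + 28,100×S = 70,200×47.3
1,452,450 + 28,100·S = 3,320,460
S = (3,320,460 − 1,452,450) / 28,100 = 66.4772 PSU

66.5 PSU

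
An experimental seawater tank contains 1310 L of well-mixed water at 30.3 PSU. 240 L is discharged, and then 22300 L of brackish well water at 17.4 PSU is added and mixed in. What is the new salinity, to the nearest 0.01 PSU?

17.99 PSU

Remaining after removal: 1,070 L at 30.3 PSU (salt = 32,421)
After addition: salt = 32,421 + 22,300×17.4 = 420,441; volume = 23,370 L
S = 420,441 / 23,370 = 17.9906 PSU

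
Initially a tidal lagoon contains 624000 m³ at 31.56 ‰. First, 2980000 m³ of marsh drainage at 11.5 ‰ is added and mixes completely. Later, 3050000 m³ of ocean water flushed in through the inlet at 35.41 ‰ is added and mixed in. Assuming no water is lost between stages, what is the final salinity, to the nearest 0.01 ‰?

24.34 ‰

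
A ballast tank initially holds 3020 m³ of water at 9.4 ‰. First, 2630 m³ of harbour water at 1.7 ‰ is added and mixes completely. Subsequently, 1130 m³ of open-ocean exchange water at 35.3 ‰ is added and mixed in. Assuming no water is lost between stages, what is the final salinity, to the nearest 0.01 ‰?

By conservation of dissolved salt,
Initial salt = 3,020×9.4 = 28,388
After stage 1: salt = 28,388 + 2,630×1.7 = 32,859; volume = 5,650 m³; S = 5.816 ‰
After stage 2: salt = 32,859 + 1,130×35.3 = 72,748; volume = 6,780 m³
S = 72,748 / 6,780 = 10.7298 ‰

10.73 ‰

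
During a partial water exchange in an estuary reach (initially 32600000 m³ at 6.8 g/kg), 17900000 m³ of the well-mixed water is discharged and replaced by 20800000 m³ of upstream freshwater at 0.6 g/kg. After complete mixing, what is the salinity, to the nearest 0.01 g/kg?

Remaining after removal: 14,700,000 m³ at 6.8 g/kg (salt = 99,960,000)
After addition: salt = 99,960,000 + 20,800,000×0.6 = 112,440,000; volume = 35,500,000 m³
S = 112,440,000 / 35,500,000 = 3.1673 g/kg

3.17 g/kg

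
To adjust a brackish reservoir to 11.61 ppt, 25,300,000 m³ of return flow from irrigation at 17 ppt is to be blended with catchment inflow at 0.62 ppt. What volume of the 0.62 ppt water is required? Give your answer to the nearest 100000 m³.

12400000 m³

Salt balance: 25,300,000×17 + V×0.62 = (25,300,000+V)×11.61
430,100,000 + 0.62V = 293,733,000 + 11.61V
136,367,000 = 10.99V
V = 12,408,280.25 m³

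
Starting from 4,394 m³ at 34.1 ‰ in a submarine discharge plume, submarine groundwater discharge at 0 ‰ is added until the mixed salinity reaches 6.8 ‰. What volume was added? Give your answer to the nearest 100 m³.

Salt balance: 4,394×34.1 + V×0 = (4,394+V)×6.8
149,835.4 + 0V = 29,879.2 + 6.8V
119,956.2 = 6.8V
V = 17,640.62 m³

17600 m³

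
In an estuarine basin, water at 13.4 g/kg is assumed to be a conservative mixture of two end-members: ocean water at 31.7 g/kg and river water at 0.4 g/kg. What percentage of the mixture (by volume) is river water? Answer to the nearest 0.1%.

Let f be the freshwater fraction. Salt balance per unit volume:
f×0.4 + (1−f)×31.7 = 13.4
f = (31.7 − 13.4) / (31.7 − 0.4) = 18.3/31.3 = 0.5847

58.5%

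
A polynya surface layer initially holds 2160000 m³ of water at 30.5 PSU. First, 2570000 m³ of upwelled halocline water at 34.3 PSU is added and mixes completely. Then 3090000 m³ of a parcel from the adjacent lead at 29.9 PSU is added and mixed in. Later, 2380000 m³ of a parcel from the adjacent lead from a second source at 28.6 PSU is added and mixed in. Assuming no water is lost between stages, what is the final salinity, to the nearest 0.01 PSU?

30.83 PSU

By conservation of dissolved salt,
Initial salt = 2,160,000×30.5 = 65,880,000
After stage 1: salt = 65,880,000 + 2,570,000×34.3 = 154,031,000; volume = 4,730,000 m³; S = 32.565 PSU
After stage 2: salt = 154,031,000 + 3,090,000×29.9 = 246,422,000; volume = 7,820,000 m³; S = 31.512 PSU
After stage 3: salt = 246,422,000 + 2,380,000×28.6 = 314,490,000; volume = 10,200,000 m³
S = 314,490,000 / 10,200,000 = 30.8324 PSU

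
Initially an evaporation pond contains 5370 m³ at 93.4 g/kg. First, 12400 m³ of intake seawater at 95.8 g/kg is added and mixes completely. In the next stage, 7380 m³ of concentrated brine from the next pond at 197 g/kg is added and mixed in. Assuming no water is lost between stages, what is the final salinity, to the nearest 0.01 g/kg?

124.98 g/kg

Conserving salt mass:
Initial salt = 5,370×93.4 = 501,558
After stage 1: salt = 501,558 + 12,400×95.8 = 1,689,478; volume = 17,770 m³; S = 95.075 g/kg
After stage 2: salt = 1,689,478 + 7,380×197 = 3,143,338; volume = 25,150 m³
S = 3,143,338 / 25,150 = 124.9836 g/kg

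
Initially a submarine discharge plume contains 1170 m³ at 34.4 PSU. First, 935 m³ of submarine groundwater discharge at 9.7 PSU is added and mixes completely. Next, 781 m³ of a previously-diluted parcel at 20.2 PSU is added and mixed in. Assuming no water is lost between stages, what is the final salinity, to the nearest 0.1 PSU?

22.6 PSU

Mass of salt is conserved:
Initial salt = 1,170×34.4 = 40,248
After stage 1: salt = 40,248 + 935×9.7 = 49,317.5; volume = 2,105 m³; S = 23.429 PSU
After stage 2: salt = 49,317.5 + 781×20.2 = 65,093.7; volume = 2,886 m³
S = 65,093.7 / 2,886 = 22.555 PSU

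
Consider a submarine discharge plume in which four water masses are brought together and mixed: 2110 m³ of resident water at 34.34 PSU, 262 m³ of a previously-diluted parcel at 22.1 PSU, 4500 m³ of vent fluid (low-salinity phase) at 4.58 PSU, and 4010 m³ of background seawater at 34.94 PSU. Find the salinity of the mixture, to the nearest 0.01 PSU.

21.96 PSU

Mass of salt is conserved:
salt = 2,110×34.34 + 262×22.1 + 4,500×4.58 + 4,010×34.94 = 72,457.4 + 5,790.2 + 20,610 + 140,109.4 = 238,967
volume = 2,110 + 262 + 4,500 + 4,010 = 10,882 m³
S = 238,967 / 10,882 = 21.9598 PSU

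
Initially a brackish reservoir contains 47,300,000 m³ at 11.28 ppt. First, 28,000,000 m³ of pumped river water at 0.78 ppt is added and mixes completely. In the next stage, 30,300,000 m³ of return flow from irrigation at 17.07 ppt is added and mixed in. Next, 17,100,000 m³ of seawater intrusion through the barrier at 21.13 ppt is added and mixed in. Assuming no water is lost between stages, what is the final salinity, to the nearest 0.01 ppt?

11.69 ppt

Mass of salt is conserved:
Initial salt = 47,300,000×11.28 = 533,544,000
After stage 1: salt = 533,544,000 + 28,000,000×0.78 = 555,384,000; volume = 75,300,000 m³; S = 7.376 ppt
After stage 2: salt = 555,384,000 + 30,300,000×17.07 = 1,072,605,000; volume = 105,600,000 m³; S = 10.157 ppt
After stage 3: salt = 1,072,605,000 + 17,100,000×21.13 = 1,433,928,000; volume = 122,700,000 m³
S = 1,433,928,000 / 122,700,000 = 11.6865 ppt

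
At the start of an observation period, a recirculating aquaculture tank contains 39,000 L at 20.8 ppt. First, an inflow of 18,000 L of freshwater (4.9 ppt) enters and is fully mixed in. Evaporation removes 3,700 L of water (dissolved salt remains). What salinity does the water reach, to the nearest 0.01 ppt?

16.87 ppt

After mixing: salt = 39,000×20.8 + 18,000×4.9 = 899,400; volume = 57,000 L
After evaporation: salt unchanged = 899,400; volume = 57,000 − 3,700 = 53,300 L
S = 899,400 / 53,300 = 16.8743 ppt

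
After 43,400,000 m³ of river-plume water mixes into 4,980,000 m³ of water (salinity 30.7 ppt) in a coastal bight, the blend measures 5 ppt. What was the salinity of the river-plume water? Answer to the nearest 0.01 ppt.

Salt balance: 4,980,000×30.7 + 43,400,000×S = 48,380,000×5
152,886,000 + 43,400,000·S = 241,900,000
S = (241,900,000 − 152,886,000) / 43,400,000 = 2.051 ppt

2.05 ppt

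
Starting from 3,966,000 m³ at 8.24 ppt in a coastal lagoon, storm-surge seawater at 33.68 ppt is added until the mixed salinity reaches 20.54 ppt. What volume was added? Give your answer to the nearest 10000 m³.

3710000 m³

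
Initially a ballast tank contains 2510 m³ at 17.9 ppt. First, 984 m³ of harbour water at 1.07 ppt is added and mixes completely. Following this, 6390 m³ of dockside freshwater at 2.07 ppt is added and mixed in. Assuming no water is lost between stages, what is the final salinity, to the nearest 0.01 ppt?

5.99 ppt

Mass of salt is conserved:
Initial salt = 2,510×17.9 = 44,929
After stage 1: salt = 44,929 + 984×1.07 = 45,981.88; volume = 3,494 m³; S = 13.16 ppt
After stage 2: salt = 45,981.88 + 6,390×2.07 = 59,209.18; volume = 9,884 m³
S = 59,209.18 / 9,884 = 5.9904 ppt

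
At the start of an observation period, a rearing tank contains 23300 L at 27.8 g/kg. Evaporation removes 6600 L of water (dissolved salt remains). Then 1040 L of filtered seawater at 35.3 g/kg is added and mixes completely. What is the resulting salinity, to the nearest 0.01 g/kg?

After evaporation: salt = 23,300×27.8 = 647,740; volume = 23,300 − 6,600 = 16,700 L
After mixing: salt = 647,740 + 1,040×35.3 = 684,452; volume = 16,700 + 1,040 = 17,740 L
S = 684,452 / 17,740 = 38.5824 g/kg

38.58 g/kg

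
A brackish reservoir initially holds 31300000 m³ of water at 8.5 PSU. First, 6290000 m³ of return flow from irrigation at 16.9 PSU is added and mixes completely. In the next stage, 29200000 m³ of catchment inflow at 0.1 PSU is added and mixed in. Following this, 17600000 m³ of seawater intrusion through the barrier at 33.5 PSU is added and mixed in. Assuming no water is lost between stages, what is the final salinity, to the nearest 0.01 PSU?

Weighted by volume,
Initial salt = 31,300,000×8.5 = 266,050,000
After stage 1: salt = 266,050,000 + 6,290,000×16.9 = 372,351,000; volume = 37,590,000 m³; S = 9.906 PSU
After stage 2: salt = 372,351,000 + 29,200,000×0.1 = 375,271,000; volume = 66,790,000 m³; S = 5.619 PSU
After stage 3: salt = 375,271,000 + 17,600,000×33.5 = 964,871,000; volume = 84,390,000 m³
S = 964,871,000 / 84,390,000 = 11.4335 PSU

11.43 PSU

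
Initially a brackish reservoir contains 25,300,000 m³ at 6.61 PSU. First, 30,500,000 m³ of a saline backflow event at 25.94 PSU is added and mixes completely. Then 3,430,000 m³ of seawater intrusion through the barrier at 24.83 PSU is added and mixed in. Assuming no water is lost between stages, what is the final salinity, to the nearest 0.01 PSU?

17.62 PSU

Weighted by volume,
Initial salt = 25,300,000×6.61 = 167,233,000
After stage 1: salt = 167,233,000 + 30,500,000×25.94 = 958,403,000; volume = 55,800,000 m³; S = 17.176 PSU
After stage 2: salt = 958,403,000 + 3,430,000×24.83 = 1,043,569,900; volume = 59,230,000 m³
S = 1,043,569,900 / 59,230,000 = 17.6189 PSU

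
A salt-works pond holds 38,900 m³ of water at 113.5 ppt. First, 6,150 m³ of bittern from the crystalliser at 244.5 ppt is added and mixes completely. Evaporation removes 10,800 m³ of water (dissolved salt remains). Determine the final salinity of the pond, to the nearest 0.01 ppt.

After mixing: salt = 38,900×113.5 + 6,150×244.5 = 5,918,825; volume = 45,050 m³
After evaporation: salt unchanged = 5,918,825; volume = 45,050 − 10,800 = 34,250 m³
S = 5,918,825 / 34,250 = 172.8124 ppt

172.81 ppt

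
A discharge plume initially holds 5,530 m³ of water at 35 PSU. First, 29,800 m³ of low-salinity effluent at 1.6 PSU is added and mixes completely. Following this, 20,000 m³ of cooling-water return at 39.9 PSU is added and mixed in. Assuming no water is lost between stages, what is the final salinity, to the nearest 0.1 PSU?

18.8 PSU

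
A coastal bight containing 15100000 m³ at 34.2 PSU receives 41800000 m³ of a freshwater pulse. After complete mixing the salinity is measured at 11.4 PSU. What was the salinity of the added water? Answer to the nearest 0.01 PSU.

Salt balance: 15,100,000×34.2 + 41,800,000×S = 56,900,000×11.4
516,420,000 + 41,800,000·S = 648,660,000
S = (648,660,000 − 516,420,000) / 41,800,000 = 3.1636 PSU

3.16 PSU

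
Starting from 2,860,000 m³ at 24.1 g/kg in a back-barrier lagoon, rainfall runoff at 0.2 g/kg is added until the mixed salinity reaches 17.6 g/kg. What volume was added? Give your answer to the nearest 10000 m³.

1070000 m³

Salt balance: 2,860,000×24.1 + V×0.2 = (2,860,000+V)×17.6
68,926,000 + 0.2V = 50,336,000 + 17.6V
18,590,000 = 17.4V
V = 1,068,390.8 m³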